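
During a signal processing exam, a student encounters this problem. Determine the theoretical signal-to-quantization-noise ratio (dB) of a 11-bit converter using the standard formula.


Theoretical SNR for a full-scale sinusoid:
SNR = 6.02 * N + 1.76
    = 6.02 * 11 + 1.76
    = 66.22 + 1.76
    = 67.98 dB

67.98 dB


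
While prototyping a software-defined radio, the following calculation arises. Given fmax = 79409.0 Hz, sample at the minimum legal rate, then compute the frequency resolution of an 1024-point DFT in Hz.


Step 1 — Nyquist sampling rate:
fs = 2 * fmax = 2 * 79409.0 = 158818.0 Hz

Step 2 — DFT bin spacing:
df = fs / N = 158818.0 / 1024 = 155.0957 Hz

155.0957 Hz


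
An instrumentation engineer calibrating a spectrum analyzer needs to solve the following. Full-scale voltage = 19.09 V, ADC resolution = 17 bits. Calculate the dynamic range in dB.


Dynamic range from full-scale to LSB:
V_min = V_max / 2^bits = 19.09 / 2^17
DR = 20 * log10(V_max / V_min)
   = 20 * log10(2^17)
   = 20 * 17 * log10(2)
   = 102.35 dB

102.35 dB


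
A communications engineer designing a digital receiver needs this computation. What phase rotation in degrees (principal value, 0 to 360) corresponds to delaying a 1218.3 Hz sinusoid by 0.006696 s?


Phase shift from frequency and time delay:
phi = 360 * f * t_delay
    = 360 * 1218.3 * 0.006696
    = 2936.79 degrees
    mod 360 = 56.79 degrees

56.79 degrees


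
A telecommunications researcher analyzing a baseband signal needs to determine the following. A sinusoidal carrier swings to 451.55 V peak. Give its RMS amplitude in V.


RMS voltage for a sinusoidal waveform:
V_rms = V_peak / sqrt(2)
      = 451.55 / 1.414214
      = 319.294 V

319.294 V


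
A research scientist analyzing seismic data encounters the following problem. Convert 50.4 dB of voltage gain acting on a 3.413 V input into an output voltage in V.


Output voltage from dB gain:
V_out = V_in * 10^(gain_dB / 20)
      = 3.413 * 10^(50.4 / 20)
      = 3.413 * 331.131121
      = 1130.1505 V

1130.1505 V


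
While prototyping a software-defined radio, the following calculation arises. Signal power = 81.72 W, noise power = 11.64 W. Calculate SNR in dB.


SNR in decibels:
SNR = 10 * log10(Ps / Pn)
    = 10 * log10(81.72 / 11.64)
    = 10 * log10(7.0206)
    = 10 * 0.8464
    = 8.46 dB

8.46 dB


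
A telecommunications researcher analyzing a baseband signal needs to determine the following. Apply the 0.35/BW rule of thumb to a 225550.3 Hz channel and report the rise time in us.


Rise time from bandwidth relationship:
tr = 0.35 / BW
   = 0.35 / 225550.3
   = 1.551760295e-06 s
   = 1.5518 us

1.5518 us


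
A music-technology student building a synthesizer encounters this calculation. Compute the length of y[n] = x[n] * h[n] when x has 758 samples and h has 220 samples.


Linear convolution output length:
L = N + M - 1
  = 758 + 220 - 1
  = 977 samples

977


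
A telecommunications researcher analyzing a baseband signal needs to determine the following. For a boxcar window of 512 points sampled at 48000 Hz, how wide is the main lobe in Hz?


Main lobe width for a rectangular window:
Width = 2 * fs / N
      = 2 * 48000 / 512
      = 96000 / 512
      = 187.5 Hz

187.5 Hz


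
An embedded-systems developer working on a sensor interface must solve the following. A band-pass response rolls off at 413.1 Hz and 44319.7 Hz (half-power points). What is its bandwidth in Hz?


Bandwidth is the difference of -3dB frequencies:
BW = f_high - f_low
   = 44319.7 - 413.1
   = 43906.6 Hz

43906.6 Hz


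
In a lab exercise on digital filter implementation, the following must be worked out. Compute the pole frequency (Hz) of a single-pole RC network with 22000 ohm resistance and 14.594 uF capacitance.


Cutoff frequency of a first-order RC filter:
fc = 1 / (2 * pi * R * C)
C = 14.594 uF = 1.4594e-05 F
fc = 1 / (2 * pi * 22000 * 1.4594e-05)
   = 1 / 2.0173297402055
   = 0.495705 Hz

0.495705 Hz


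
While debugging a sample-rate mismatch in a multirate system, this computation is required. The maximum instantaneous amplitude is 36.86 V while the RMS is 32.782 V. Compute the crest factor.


Crest factor is the ratio of peak to RMS:
CF = V_peak / V_rms
   = 36.86 / 32.782
   = 1.1244

1.1244


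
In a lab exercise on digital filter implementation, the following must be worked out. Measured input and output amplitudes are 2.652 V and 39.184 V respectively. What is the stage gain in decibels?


Voltage gain in dB:
G = 20 * log10(Vout / Vin)
  = 20 * log10(39.184 / 2.652)
  = 20 * log10(14.775264)
  = 20 * 1.169535
  = 23.39 dB

23.39 dB


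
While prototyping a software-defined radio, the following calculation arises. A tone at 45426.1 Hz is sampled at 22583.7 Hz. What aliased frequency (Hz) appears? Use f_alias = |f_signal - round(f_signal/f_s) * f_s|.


Compute the nearest integer multiple of fs to the signal:
n = round(45426.1 / 22583.7) = 2
f_alias = |45426.1 - 2 * 22583.7|
        = |45426.1 - 45167.4|
        = 258.7 Hz

258.7


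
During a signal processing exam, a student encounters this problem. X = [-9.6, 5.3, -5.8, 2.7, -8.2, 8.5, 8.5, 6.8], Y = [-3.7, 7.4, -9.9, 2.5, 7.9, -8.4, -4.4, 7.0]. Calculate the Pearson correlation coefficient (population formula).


Pearson correlation coefficient (population):
r = cov(X,Y) / (std(X) * std(Y))
Mean X = 1.025, Mean Y = -0.2
Cov(X,Y) = 1.82125
Std(X) = 7.165499, Std(Y) = 6.834837
r = 0.0372

0.0372


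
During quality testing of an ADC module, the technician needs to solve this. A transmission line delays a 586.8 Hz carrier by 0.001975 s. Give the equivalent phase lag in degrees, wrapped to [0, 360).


Phase shift from frequency and time delay:
phi = 360 * f * t_delay
    = 360 * 586.8 * 0.001975
    = 417.21 degrees
    mod 360 = 57.21 degrees

57.21 degrees


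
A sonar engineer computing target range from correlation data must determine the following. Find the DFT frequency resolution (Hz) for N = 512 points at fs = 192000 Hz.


DFT frequency resolution:
df = fs / N
   = 192000 / 512
   = 375.0 Hz

375.0 Hz


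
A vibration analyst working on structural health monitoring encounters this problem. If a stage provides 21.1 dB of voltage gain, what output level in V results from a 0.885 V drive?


Output voltage from dB gain:
V_out = V_in * 10^(gain_dB / 20)
      = 0.885 * 10^(21.1 / 20)
      = 0.885 * 11.350108
      = 10.0448 V

10.0448 V


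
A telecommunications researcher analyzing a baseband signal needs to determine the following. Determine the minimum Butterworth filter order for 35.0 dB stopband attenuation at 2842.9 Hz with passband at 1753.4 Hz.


Butterworth filter order formula:
n = log10(10^(A/10) - 1) / (2 * log10(f_stop/f_pass))
10^(35.0/10) - 1 = 3161.2777
f_stop/f_pass = 2842.9 / 1753.4 = 1.6214
n = 8.3377 -> ceil = 9

9


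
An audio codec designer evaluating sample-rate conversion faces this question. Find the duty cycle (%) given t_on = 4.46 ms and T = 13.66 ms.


Duty cycle as a percentage:
DC = (t_on / T) * 100
   = (4.46 / 13.66) * 100
   = 0.326501 * 100
   = 32.65 %

32.65 %


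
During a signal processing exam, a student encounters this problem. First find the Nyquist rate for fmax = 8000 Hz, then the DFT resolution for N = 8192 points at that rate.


Step 1 — Nyquist sampling rate:
fs = 2 * fmax = 2 * 8000 = 16000 Hz

Step 2 — DFT bin spacing:
df = fs / N = 16000 / 8192 = 1.9531 Hz

1.9531 Hz


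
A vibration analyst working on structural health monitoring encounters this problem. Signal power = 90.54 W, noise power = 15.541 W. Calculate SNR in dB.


SNR in decibels:
SNR = 10 * log10(Ps / Pn)
    = 10 * log10(90.54 / 15.541)
    = 10 * log10(5.8259)
    = 10 * 0.7654
    = 7.65 dB

7.65 dB


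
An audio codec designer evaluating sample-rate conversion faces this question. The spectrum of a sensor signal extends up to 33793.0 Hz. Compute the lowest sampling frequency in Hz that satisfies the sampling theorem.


The Nyquist rate is twice the maximum frequency component.
fs_min = 2 * fmax
      = 2 * 33793.0
      = 67586.0 Hz

67586.0


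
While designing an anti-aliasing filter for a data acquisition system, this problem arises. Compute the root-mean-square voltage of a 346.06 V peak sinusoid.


RMS voltage for a sinusoidal waveform:
V_rms = V_peak / sqrt(2)
      = 346.06 / 1.414214
      = 244.701 V

244.701 V


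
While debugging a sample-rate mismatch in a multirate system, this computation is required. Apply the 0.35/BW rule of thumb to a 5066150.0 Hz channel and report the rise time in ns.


Rise time from bandwidth relationship:
tr = 0.35 / BW
   = 0.35 / 5066150.0
   = 6.908599232e-08 s
   = 69.086 ns

69.086 ns


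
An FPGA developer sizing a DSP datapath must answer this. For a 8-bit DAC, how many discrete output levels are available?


Number of quantization levels = 2^N
= 2^8
= 256

256


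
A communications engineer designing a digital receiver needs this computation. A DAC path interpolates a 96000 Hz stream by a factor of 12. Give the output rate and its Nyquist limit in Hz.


Step 1 — output sample rate after interpolation by L:
fs_out = L * fs_in = 12 * 96000 = 1152000 Hz

Step 2 — Nyquist frequency of the output stream:
f_Nyq = fs_out / 2 = 1152000 / 2 = 576000.0 Hz

fs_out = 1152000 Hz; f_Nyquist = 576000.0 Hz


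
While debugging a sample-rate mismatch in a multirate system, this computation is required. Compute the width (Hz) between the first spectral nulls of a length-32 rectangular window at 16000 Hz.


Main lobe width for a rectangular window:
Width = 2 * fs / N
      = 2 * 16000 / 32
      = 32000 / 32
      = 1000.0 Hz

1000.0 Hz


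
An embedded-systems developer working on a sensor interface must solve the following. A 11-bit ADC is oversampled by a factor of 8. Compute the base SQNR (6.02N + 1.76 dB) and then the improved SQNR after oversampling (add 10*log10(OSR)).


Step 1 — baseline SQNR at Nyquist:
SQNR_base = 6.02*N + 1.76
          = 6.02*11 + 1.76
          = 67.98 dB

Step 2 — oversampling processing gain:
G = 10*log10(OSR) = 10*log10(8) = 9.03 dB

Step 3 — total:
SQNR_total = 67.98 + 9.03 = 77.01 dB

Base SQNR = 67.98 dB; oversampled SQNR = 77.01 dB


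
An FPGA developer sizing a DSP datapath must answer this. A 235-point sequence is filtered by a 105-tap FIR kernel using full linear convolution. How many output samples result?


Linear convolution output length:
L = N + M - 1
  = 235 + 105 - 1
  = 339 samples

339


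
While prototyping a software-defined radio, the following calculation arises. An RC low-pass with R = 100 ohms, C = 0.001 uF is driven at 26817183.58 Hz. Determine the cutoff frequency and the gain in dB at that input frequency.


Step 1 — cutoff frequency:
fc = 1 / (2*pi*R*C)
C = 0.001 uF = 1e-09 F
fc = 1 / (2*pi*100*1e-09)
   = 1591549.431 Hz

Step 2 — magnitude at f = 26817183.58 Hz:
|H(f)| = 1 / sqrt(1 + (f/fc)^2)
f/fc = 26817183.58 / 1591549.431 = 16.849733
|H| = 1 / sqrt(1 + 283.913502) = 0.0592439
|H|_dB = 20*log10(0.0592439) = -24.55 dB

fc = 1591549.431 Hz; |H(26817183.58 Hz)| = -24.55 dB


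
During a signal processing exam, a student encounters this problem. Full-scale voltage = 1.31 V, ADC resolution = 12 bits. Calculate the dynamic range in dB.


Dynamic range from full-scale to LSB:
V_min = V_max / 2^bits = 1.31 / 2^12
DR = 20 * log10(V_max / V_min)
   = 20 * log10(2^12)
   = 20 * 12 * log10(2)
   = 72.25 dB

72.25 dB


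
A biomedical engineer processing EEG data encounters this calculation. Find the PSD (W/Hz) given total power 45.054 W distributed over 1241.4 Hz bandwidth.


Power spectral density:
PSD = P / BW
    = 45.054 / 1241.4
    = 0.0362929 W/Hz

0.0362929 W/Hz


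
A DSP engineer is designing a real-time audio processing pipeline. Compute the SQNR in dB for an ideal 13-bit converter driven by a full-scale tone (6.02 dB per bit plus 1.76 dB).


Theoretical SNR for a full-scale sinusoid:
SNR = 6.02 * N + 1.76
    = 6.02 * 13 + 1.76
    = 78.26 + 1.76
    = 80.02 dB

80.02 dB


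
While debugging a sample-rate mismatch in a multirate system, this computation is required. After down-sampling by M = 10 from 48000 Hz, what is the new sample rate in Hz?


Decimation reduces the sample rate:
fs_out = fs_in / M
       = 48000 / 10
       = 4800.0 Hz

4800.0 Hz


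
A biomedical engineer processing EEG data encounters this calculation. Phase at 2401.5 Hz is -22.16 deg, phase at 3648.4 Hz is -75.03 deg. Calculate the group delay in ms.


Group delay from phase difference:
tau = -d(phi)/d(omega)
d(phi) = -52.87 deg = -0.922756 rad
d(omega) = 2*pi*(3648.4 - 2401.5) = 7834.5038 rad/s
tau = -(-0.922756) / 7834.5038
    = 0.1178 ms

0.1178 ms


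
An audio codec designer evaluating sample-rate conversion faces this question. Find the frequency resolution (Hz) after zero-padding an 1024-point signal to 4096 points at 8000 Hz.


Frequency resolution after zero-padding:
N_padded = 1024 * 4 = 4096
df = fs / N_padded
   = 8000 / 4096
   = 1.9531 Hz

1.9531 Hz


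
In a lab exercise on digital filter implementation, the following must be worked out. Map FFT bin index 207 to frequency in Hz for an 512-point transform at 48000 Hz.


Frequency of DFT bin k:
f_k = k * fs / N
    = 207 * 48000 / 512
    = 9936000 / 512
    = 19406.25 Hz

19406.25 Hz


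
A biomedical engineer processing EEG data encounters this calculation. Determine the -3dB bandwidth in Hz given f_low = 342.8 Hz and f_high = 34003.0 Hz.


Bandwidth is the difference of -3dB frequencies:
BW = f_high - f_low
   = 34003.0 - 342.8
   = 33660.2 Hz

33660.2 Hz


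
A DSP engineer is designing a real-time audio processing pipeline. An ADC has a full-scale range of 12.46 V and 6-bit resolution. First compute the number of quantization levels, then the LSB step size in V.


Step 1 — number of quantization levels:
L = 2^N = 2^6 = 64

Step 2 — LSB step size:
delta = Vfs / L
      = 12.46 / 64
      = 0.1946875 V

Levels = 64; step size = 0.1946875 V


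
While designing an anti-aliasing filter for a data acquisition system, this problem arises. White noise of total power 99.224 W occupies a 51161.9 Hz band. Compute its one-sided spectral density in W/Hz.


Power spectral density:
PSD = P / BW
    = 99.224 / 51161.9
    = 0.00193941 W/Hz

0.00193941 W/Hz


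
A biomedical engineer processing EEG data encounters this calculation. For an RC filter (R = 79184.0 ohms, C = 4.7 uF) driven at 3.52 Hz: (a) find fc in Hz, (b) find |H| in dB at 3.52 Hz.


Step 1 — cutoff frequency:
fc = 1 / (2*pi*R*C)
C = 4.7 uF = 4.7e-06 F
fc = 1 / (2*pi*79184.0*4.7e-06)
   = 0.427646 Hz

Step 2 — magnitude at f = 3.52 Hz:
|H(f)| = 1 / sqrt(1 + (f/fc)^2)
f/fc = 3.52 / 0.427646 = 8.231107
|H| = 1 / sqrt(1 + 67.751122) = 0.1206036
|H|_dB = 20*log10(0.1206036) = -18.37 dB

fc = 0.427646 Hz; |H(3.52 Hz)| = -18.37 dB


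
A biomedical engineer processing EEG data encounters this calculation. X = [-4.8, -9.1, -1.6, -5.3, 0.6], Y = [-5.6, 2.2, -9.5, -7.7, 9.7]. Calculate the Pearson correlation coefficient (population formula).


Pearson correlation coefficient (population):
r = cov(X,Y) / (std(X) * std(Y))
Mean X = -4.04, Mean Y = -2.18
Cov(X,Y) = 4.9308
Std(X) = 3.324214, Std(Y) = 7.156368
r = 0.2073

0.2073


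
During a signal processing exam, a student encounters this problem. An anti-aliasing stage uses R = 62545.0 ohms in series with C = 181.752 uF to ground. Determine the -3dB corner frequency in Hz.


Cutoff frequency of a first-order RC filter:
fc = 1 / (2 * pi * R * C)
C = 181.752 uF = 0.000181752 F
fc = 1 / (2 * pi * 62545.0 * 0.000181752)
   = 1 / 71.425232664224
   = 0.014001 Hz

0.014001 Hz


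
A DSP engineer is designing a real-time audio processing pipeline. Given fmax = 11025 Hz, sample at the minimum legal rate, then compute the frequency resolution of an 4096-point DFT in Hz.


Step 1 — Nyquist sampling rate:
fs = 2 * fmax = 2 * 11025 = 22050 Hz

Step 2 — DFT bin spacing:
df = fs / N = 22050 / 4096 = 5.3833 Hz

5.3833 Hz


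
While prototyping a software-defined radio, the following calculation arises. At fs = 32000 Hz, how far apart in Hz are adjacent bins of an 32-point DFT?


DFT frequency resolution:
df = fs / N
   = 32000 / 32
   = 1000.0 Hz

1000.0 Hz


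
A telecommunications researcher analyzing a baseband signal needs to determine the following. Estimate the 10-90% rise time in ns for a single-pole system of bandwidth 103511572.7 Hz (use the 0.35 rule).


Rise time from bandwidth relationship:
tr = 0.35 / BW
   = 0.35 / 103511572.7
   = 3.381264441e-09 s
   = 3.3813 ns

3.3813 ns


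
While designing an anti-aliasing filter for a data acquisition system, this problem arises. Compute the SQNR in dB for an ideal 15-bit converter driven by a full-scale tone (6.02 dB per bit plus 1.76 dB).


Theoretical SNR for a full-scale sinusoid:
SNR = 6.02 * N + 1.76
    = 6.02 * 15 + 1.76
    = 90.3 + 1.76
    = 92.06 dB

92.06 dB


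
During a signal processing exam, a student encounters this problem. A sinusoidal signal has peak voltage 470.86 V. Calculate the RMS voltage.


RMS voltage for a sinusoidal waveform:
V_rms = V_peak / sqrt(2)
      = 470.86 / 1.414214
      = 332.948 V

332.948 V


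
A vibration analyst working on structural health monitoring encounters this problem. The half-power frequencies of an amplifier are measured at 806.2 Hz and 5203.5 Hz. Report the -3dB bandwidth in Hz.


Bandwidth is the difference of -3dB frequencies:
BW = f_high - f_low
   = 5203.5 - 806.2
   = 4397.3 Hz

4397.3 Hz


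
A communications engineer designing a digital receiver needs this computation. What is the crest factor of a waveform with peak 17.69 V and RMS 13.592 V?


Crest factor is the ratio of peak to RMS:
CF = V_peak / V_rms
   = 17.69 / 13.592
   = 1.3015

1.3015


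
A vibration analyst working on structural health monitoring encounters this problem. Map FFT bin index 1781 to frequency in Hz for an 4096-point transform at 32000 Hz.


Frequency of DFT bin k:
f_k = k * fs / N
    = 1781 * 32000 / 4096
    = 56992000 / 4096
    = 13914.062 Hz

13914.062 Hz


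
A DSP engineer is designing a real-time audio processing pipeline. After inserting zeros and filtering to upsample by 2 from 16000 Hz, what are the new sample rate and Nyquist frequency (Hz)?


Step 1 — output sample rate after interpolation by L:
fs_out = L * fs_in = 2 * 16000 = 32000 Hz

Step 2 — Nyquist frequency of the output stream:
f_Nyq = fs_out / 2 = 32000 / 2 = 16000.0 Hz

fs_out = 32000 Hz; f_Nyquist = 16000.0 Hz


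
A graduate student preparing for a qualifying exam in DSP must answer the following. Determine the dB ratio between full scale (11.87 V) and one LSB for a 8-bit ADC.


Dynamic range from full-scale to LSB:
V_min = V_max / 2^bits = 11.87 / 2^8
DR = 20 * log10(V_max / V_min)
   = 20 * log10(2^8)
   = 20 * 8 * log10(2)
   = 48.16 dB

48.16 dB


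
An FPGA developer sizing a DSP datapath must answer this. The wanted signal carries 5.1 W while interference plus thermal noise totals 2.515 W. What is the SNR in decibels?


SNR in decibels:
SNR = 10 * log10(Ps / Pn)
    = 10 * log10(5.1 / 2.515)
    = 10 * log10(2.0278)
    = 10 * 0.307
    = 3.07 dB

3.07 dB


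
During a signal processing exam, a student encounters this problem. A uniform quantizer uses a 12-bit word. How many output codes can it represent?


Number of quantization levels = 2^N
= 2^12
= 4096

4096


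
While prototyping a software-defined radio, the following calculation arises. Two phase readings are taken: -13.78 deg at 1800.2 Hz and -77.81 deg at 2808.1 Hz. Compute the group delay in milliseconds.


Group delay from phase difference:
tau = -d(phi)/d(omega)
d(phi) = -64.03 deg = -1.117534 rad
d(omega) = 2*pi*(2808.1 - 1800.2) = 6332.8225 rad/s
tau = -(-1.117534) / 6332.8225
    = 0.1765 ms

0.1765 ms


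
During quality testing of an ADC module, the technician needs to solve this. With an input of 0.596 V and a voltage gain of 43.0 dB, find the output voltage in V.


Output voltage from dB gain:
V_out = V_in * 10^(gain_dB / 20)
      = 0.596 * 10^(43.0 / 20)
      = 0.596 * 141.253754
      = 84.1872 V

84.1872 V


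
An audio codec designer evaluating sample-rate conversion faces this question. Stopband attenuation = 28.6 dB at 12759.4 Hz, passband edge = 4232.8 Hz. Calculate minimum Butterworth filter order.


Butterworth filter order formula:
n = log10(10^(A/10) - 1) / (2 * log10(f_stop/f_pass))
10^(28.6/10) - 1 = 723.436
f_stop/f_pass = 12759.4 / 4232.8 = 3.0144
n = 2.9835 -> ceil = 3

3


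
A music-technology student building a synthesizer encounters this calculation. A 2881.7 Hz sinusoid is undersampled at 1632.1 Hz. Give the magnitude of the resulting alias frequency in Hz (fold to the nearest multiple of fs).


Compute the nearest integer multiple of fs to the signal:
n = round(2881.7 / 1632.1) = 2
f_alias = |2881.7 - 2 * 1632.1|
        = |2881.7 - 3264.2|
        = 382.5 Hz

382.5


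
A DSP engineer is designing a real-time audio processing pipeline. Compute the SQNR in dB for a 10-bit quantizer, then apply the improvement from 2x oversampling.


Step 1 — baseline SQNR at Nyquist:
SQNR_base = 6.02*N + 1.76
          = 6.02*10 + 1.76
          = 61.96 dB

Step 2 — oversampling processing gain:
G = 10*log10(OSR) = 10*log10(2) = 3.01 dB

Step 3 — total:
SQNR_total = 61.96 + 3.01 = 64.97 dB

Base SQNR = 61.96 dB; oversampled SQNR = 64.97 dB


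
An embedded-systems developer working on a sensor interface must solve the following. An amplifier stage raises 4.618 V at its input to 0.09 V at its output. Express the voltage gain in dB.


Voltage gain in dB:
G = 20 * log10(Vout / Vin)
  = 20 * log10(0.09 / 4.618)
  = 20 * log10(0.019489)
  = 20 * -1.710211
  = -34.2 dB

-34.2 dB


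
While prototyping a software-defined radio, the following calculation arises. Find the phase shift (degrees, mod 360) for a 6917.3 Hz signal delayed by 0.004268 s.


Phase shift from frequency and time delay:
phi = 360 * f * t_delay
    = 360 * 6917.3 * 0.004268
    = 10628.29 degrees
    mod 360 = 188.29 degrees

188.29 degrees


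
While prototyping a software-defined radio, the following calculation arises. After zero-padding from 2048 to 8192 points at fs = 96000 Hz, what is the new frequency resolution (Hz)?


Frequency resolution after zero-padding:
N_padded = 2048 * 4 = 8192
df = fs / N_padded
   = 96000 / 8192
   = 11.7188 Hz

11.7188 Hz


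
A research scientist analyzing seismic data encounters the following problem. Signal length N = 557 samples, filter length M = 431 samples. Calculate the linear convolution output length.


Linear convolution output length:
L = N + M - 1
  = 557 + 431 - 1
  = 987 samples

987


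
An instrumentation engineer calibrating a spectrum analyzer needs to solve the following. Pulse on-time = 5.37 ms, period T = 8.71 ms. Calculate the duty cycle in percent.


Duty cycle as a percentage:
DC = (t_on / T) * 100
   = (5.37 / 8.71) * 100
   = 0.616533 * 100
   = 61.65 %

61.65 %


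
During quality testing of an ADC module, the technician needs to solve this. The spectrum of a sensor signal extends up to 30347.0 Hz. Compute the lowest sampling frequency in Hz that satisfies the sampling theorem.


The Nyquist rate is twice the maximum frequency component.
fs_min = 2 * fmax
      = 2 * 30347.0
      = 60694.0 Hz

60694.0


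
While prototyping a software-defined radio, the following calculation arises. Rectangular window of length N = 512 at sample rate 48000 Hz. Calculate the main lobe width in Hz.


Main lobe width for a rectangular window:
Width = 2 * fs / N
      = 2 * 48000 / 512
      = 96000 / 512
      = 187.5 Hz

187.5 Hz


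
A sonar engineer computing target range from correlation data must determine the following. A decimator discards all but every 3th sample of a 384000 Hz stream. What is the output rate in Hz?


Decimation reduces the sample rate:
fs_out = fs_in / M
       = 384000 / 3
       = 128000.0 Hz

128000.0 Hz


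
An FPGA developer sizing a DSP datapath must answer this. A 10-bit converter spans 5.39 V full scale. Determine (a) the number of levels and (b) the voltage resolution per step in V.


Step 1 — number of quantization levels:
L = 2^N = 2^10 = 1024

Step 2 — LSB step size:
delta = Vfs / L
      = 5.39 / 1024
      = 0.00526367 V

Levels = 1024; step size = 0.00526367 V


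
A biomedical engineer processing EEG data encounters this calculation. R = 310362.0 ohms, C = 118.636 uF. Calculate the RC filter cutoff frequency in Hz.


Cutoff frequency of a first-order RC filter:
fc = 1 / (2 * pi * R * C)
C = 118.636 uF = 0.000118636 F
fc = 1 / (2 * pi * 310362.0 * 0.000118636)
   = 1 / 231.34755048569
   = 0.004323 Hz

0.004323 Hz


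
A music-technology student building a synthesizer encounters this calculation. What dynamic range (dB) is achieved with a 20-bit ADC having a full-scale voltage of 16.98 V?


Dynamic range from full-scale to LSB:
V_min = V_max / 2^bits = 16.98 / 2^20
DR = 20 * log10(V_max / V_min)
   = 20 * log10(2^20)
   = 20 * 20 * log10(2)
   = 120.41 dB

120.41 dB


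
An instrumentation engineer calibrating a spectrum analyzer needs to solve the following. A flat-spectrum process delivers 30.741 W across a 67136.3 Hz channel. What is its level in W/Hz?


Power spectral density:
PSD = P / BW
    = 30.741 / 67136.3
    = 0.00045789 W/Hz

0.00045789 W/Hz


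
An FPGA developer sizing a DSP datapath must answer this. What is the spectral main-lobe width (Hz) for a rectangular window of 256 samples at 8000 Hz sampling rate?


Main lobe width for a rectangular window:
Width = 2 * fs / N
      = 2 * 8000 / 256
      = 16000 / 256
      = 62.5 Hz

62.5 Hz


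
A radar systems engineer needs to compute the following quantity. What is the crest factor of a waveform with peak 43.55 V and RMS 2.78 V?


Crest factor is the ratio of peak to RMS:
CF = V_peak / V_rms
   = 43.55 / 2.78
   = 15.6655

15.6655


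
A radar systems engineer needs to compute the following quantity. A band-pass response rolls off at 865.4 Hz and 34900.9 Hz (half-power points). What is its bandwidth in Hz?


Bandwidth is the difference of -3dB frequencies:
BW = f_high - f_low
   = 34900.9 - 865.4
   = 34035.5 Hz

34035.5 Hz


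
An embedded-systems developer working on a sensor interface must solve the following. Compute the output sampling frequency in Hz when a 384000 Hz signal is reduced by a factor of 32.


Decimation reduces the sample rate:
fs_out = fs_in / M
       = 384000 / 32
       = 12000.0 Hz

12000.0 Hz


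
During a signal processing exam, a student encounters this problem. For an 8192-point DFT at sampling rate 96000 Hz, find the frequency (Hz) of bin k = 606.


Frequency of DFT bin k:
f_k = k * fs / N
    = 606 * 96000 / 8192
    = 58176000 / 8192
    = 7101.562 Hz

7101.562 Hz


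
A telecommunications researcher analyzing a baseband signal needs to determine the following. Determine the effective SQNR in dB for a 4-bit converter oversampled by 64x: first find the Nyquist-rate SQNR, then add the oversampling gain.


Step 1 — baseline SQNR at Nyquist:
SQNR_base = 6.02*N + 1.76
          = 6.02*4 + 1.76
          = 25.84 dB

Step 2 — oversampling processing gain:
G = 10*log10(OSR) = 10*log10(64) = 18.06 dB

Step 3 — total:
SQNR_total = 25.84 + 18.06 = 43.9 dB

Base SQNR = 25.84 dB; oversampled SQNR = 43.9 dB


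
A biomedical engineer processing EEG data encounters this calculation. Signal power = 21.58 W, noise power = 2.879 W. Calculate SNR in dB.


SNR in decibels:
SNR = 10 * log10(Ps / Pn)
    = 10 * log10(21.58 / 2.879)
    = 10 * log10(7.4957)
    = 10 * 0.8748
    = 8.75 dB

8.75 dB


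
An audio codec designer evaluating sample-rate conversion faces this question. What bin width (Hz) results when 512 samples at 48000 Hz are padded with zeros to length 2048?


Frequency resolution after zero-padding:
N_padded = 512 * 4 = 2048
df = fs / N_padded
   = 48000 / 2048
   = 23.4375 Hz

23.4375 Hz


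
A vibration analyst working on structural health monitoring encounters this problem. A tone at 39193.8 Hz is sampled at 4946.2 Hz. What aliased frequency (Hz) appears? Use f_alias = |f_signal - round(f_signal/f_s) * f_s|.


Compute the nearest integer multiple of fs to the signal:
n = round(39193.8 / 4946.2) = 8
f_alias = |39193.8 - 8 * 4946.2|
        = |39193.8 - 39569.6|
        = 375.8 Hz

375.8


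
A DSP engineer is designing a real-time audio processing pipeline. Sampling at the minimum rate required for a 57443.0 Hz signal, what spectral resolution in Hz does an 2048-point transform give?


Step 1 — Nyquist sampling rate:
fs = 2 * fmax = 2 * 57443.0 = 114886.0 Hz

Step 2 — DFT bin spacing:
df = fs / N = 114886.0 / 2048 = 56.0967 Hz

56.0967 Hz


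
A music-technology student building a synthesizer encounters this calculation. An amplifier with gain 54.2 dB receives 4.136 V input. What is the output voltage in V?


Output voltage from dB gain:
V_out = V_in * 10^(gain_dB / 20)
      = 4.136 * 10^(54.2 / 20)
      = 4.136 * 512.861384
      = 2121.1947 V

2121.1947 V


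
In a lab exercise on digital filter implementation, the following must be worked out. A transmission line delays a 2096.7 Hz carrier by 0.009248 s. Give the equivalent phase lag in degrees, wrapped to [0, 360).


Phase shift from frequency and time delay:
phi = 360 * f * t_delay
    = 360 * 2096.7 * 0.009248
    = 6980.5 degrees
    mod 360 = 140.5 degrees

140.5 degrees


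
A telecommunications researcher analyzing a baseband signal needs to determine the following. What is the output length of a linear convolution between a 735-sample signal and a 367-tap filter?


Linear convolution output length:
L = N + M - 1
  = 735 + 367 - 1
  = 1101 samples

1101


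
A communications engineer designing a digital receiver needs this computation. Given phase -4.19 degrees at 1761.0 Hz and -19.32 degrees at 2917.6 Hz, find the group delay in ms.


Group delay from phase difference:
tau = -d(phi)/d(omega)
d(phi) = -15.13 deg = -0.264068 rad
d(omega) = 2*pi*(2917.6 - 1761.0) = 7267.1321 rad/s
tau = -(-0.264068) / 7267.1321
    = 0.0363 ms

0.0363 ms


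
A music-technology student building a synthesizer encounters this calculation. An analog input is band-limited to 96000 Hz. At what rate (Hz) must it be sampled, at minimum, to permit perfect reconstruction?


The Nyquist rate is twice the maximum frequency component.
fs_min = 2 * fmax
      = 2 * 96000
      = 192000 Hz

192000


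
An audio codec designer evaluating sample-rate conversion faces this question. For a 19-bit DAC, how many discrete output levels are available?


Number of quantization levels = 2^N
= 2^19
= 524288

524288


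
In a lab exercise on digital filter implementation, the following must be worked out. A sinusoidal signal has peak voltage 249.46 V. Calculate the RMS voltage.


RMS voltage for a sinusoidal waveform:
V_rms = V_peak / sqrt(2)
      = 249.46 / 1.414214
      = 176.395 V

176.395 V


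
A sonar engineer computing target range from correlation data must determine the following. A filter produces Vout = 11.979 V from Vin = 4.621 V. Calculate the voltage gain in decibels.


Voltage gain in dB:
G = 20 * log10(Vout / Vin)
  = 20 * log10(11.979 / 4.621)
  = 20 * log10(2.592296)
  = 20 * 0.413685
  = 8.27 dB

8.27 dB


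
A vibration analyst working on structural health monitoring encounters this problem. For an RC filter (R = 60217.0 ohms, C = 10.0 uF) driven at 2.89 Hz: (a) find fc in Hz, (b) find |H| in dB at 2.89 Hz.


Step 1 — cutoff frequency:
fc = 1 / (2*pi*R*C)
C = 10.0 uF = 1e-05 F
fc = 1 / (2*pi*60217.0*1e-05)
   = 0.264302 Hz

Step 2 — magnitude at f = 2.89 Hz:
|H(f)| = 1 / sqrt(1 + (f/fc)^2)
f/fc = 2.89 / 0.264302 = 10.934461
|H| = 1 / sqrt(1 + 119.562437) = 0.0910739
|H|_dB = 20*log10(0.0910739) = -20.81 dB

fc = 0.264302 Hz; |H(2.89 Hz)| = -20.81 dB


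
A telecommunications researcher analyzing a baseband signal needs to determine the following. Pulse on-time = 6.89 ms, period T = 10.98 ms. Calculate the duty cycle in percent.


Duty cycle as a percentage:
DC = (t_on / T) * 100
   = (6.89 / 10.98) * 100
   = 0.627505 * 100
   = 62.75 %

62.75 %


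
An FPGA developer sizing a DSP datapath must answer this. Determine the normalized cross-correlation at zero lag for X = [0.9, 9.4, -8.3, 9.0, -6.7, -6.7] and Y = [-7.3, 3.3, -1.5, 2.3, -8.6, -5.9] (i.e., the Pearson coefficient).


Pearson correlation coefficient (population):
r = cov(X,Y) / (std(X) * std(Y))
Mean X = -0.4, Mean Y = -2.95
Cov(X,Y) = 24.611667
Std(X) = 7.392338, Std(Y) = 4.623761
r = 0.7201

0.7201


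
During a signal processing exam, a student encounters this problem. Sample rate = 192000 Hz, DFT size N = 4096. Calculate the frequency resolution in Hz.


DFT frequency resolution:
df = fs / N
   = 192000 / 4096
   = 46.875 Hz

46.875 Hz


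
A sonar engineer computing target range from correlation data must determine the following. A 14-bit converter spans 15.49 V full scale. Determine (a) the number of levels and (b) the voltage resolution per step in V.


Step 1 — number of quantization levels:
L = 2^N = 2^14 = 16384

Step 2 — LSB step size:
delta = Vfs / L
      = 15.49 / 16384
      = 0.00094543 V

Levels = 16384; step size = 0.00094543 V


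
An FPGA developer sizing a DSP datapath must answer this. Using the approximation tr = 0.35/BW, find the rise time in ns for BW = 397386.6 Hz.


Rise time from bandwidth relationship:
tr = 0.35 / BW
   = 0.35 / 397386.6
   = 8.807544089e-07 s
   = 880.7544 ns

880.7544 ns


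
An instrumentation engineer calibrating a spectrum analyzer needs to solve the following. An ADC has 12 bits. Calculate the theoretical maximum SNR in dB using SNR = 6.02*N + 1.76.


Theoretical SNR for a full-scale sinusoid:
SNR = 6.02 * N + 1.76
    = 6.02 * 12 + 1.76
    = 72.24 + 1.76
    = 74.0 dB

74.0 dB


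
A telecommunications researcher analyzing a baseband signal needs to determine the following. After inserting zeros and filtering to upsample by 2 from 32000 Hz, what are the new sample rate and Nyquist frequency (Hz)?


Step 1 — output sample rate after interpolation by L:
fs_out = L * fs_in = 2 * 32000 = 64000 Hz

Step 2 — Nyquist frequency of the output stream:
f_Nyq = fs_out / 2 = 64000 / 2 = 32000.0 Hz

fs_out = 64000 Hz; f_Nyquist = 32000.0 Hz


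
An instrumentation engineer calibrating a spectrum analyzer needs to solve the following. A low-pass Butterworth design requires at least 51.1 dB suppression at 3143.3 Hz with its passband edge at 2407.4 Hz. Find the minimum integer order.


Butterworth filter order formula:
n = log10(10^(A/10) - 1) / (2 * log10(f_stop/f_pass))
10^(51.1/10) - 1 = 128823.9552
f_stop/f_pass = 3143.3 / 2407.4 = 1.3057
n = 22.0567 -> ceil = 23

23


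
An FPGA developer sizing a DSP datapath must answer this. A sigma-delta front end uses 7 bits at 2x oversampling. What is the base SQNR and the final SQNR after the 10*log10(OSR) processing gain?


Step 1 — baseline SQNR at Nyquist:
SQNR_base = 6.02*N + 1.76
          = 6.02*7 + 1.76
          = 43.9 dB

Step 2 — oversampling processing gain:
G = 10*log10(OSR) = 10*log10(2) = 3.01 dB

Step 3 — total:
SQNR_total = 43.9 + 3.01 = 46.91 dB

Base SQNR = 43.9 dB; oversampled SQNR = 46.91 dB


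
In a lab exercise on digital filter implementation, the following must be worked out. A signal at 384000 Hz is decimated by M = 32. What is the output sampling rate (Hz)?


Decimation reduces the sample rate:
fs_out = fs_in / M
       = 384000 / 32
       = 12000.0 Hz

12000.0 Hz


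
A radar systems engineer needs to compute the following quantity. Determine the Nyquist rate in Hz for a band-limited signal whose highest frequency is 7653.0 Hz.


The Nyquist rate is twice the maximum frequency component.
fs_min = 2 * fmax
      = 2 * 7653.0
      = 15306.0 Hz

15306.0


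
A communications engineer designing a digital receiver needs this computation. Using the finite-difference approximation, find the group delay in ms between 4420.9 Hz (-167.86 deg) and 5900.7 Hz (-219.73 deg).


Group delay from phase difference:
tau = -d(phi)/d(omega)
d(phi) = -51.87 deg = -0.905302 rad
d(omega) = 2*pi*(5900.7 - 4420.9) = 9297.8576 rad/s
tau = -(-0.905302) / 9297.8576
    = 0.0974 ms

0.0974 ms


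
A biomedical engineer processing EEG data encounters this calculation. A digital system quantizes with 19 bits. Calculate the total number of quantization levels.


Number of quantization levels = 2^N
= 2^19
= 524288

524288


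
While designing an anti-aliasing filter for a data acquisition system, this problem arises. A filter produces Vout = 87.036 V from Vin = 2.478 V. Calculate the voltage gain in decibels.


Voltage gain in dB:
G = 20 * log10(Vout / Vin)
  = 20 * log10(87.036 / 2.478)
  = 20 * log10(35.123487)
  = 20 * 1.545598
  = 30.91 dB

30.91 dB


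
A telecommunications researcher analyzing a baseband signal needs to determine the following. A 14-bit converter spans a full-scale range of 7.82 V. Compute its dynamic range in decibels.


Dynamic range from full-scale to LSB:
V_min = V_max / 2^bits = 7.82 / 2^14
DR = 20 * log10(V_max / V_min)
   = 20 * log10(2^14)
   = 20 * 14 * log10(2)
   = 84.29 dB

84.29 dB


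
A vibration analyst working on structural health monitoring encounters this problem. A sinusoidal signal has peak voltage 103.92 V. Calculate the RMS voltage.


RMS voltage for a sinusoidal waveform:
V_rms = V_peak / sqrt(2)
      = 103.92 / 1.414214
      = 73.483 V

73.483 V


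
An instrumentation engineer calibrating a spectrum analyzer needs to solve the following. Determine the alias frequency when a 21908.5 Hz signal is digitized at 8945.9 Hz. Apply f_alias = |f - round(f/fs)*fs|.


Compute the nearest integer multiple of fs to the signal:
n = round(21908.5 / 8945.9) = 2
f_alias = |21908.5 - 2 * 8945.9|
        = |21908.5 - 17891.8|
        = 4016.7 Hz

4016.7


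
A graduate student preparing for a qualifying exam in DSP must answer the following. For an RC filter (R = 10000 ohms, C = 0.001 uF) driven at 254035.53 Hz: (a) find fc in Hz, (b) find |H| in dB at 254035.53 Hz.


Step 1 — cutoff frequency:
fc = 1 / (2*pi*R*C)
C = 0.001 uF = 1e-09 F
fc = 1 / (2*pi*10000*1e-09)
   = 15915.494 Hz

Step 2 — magnitude at f = 254035.53 Hz:
|H(f)| = 1 / sqrt(1 + (f/fc)^2)
f/fc = 254035.53 / 15915.494 = 15.961523
|H| = 1 / sqrt(1 + 254.770216) = 0.0625281
|H|_dB = 20*log10(0.0625281) = -24.08 dB

fc = 15915.494 Hz; |H(254035.53 Hz)| = -24.08 dB


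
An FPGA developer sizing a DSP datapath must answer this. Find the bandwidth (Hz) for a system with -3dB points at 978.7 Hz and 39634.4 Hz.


Bandwidth is the difference of -3dB frequencies:
BW = f_high - f_low
   = 39634.4 - 978.7
   = 38655.7 Hz

38655.7 Hz


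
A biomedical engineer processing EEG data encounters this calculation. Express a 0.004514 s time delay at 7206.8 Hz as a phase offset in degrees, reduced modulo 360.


Phase shift from frequency and time delay:
phi = 360 * f * t_delay
    = 360 * 7206.8 * 0.004514
    = 11711.34 degrees
    mod 360 = 191.34 degrees

191.34 degrees


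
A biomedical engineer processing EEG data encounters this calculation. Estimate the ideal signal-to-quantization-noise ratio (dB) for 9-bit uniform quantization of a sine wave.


Theoretical SNR for a full-scale sinusoid:
SNR = 6.02 * N + 1.76
    = 6.02 * 9 + 1.76
    = 54.18 + 1.76
    = 55.94 dB

55.94 dB


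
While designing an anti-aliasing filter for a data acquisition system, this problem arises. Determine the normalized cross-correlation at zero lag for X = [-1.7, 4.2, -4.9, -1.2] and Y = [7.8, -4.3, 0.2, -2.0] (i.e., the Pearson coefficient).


Pearson correlation coefficient (population):
r = cov(X,Y) / (std(X) * std(Y))
Mean X = -0.9, Mean Y = 0.425
Cov(X,Y) = -7.0925
Std(X) = 3.268792, Std(Y) = 4.545534
r = -0.4773

-0.4773
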